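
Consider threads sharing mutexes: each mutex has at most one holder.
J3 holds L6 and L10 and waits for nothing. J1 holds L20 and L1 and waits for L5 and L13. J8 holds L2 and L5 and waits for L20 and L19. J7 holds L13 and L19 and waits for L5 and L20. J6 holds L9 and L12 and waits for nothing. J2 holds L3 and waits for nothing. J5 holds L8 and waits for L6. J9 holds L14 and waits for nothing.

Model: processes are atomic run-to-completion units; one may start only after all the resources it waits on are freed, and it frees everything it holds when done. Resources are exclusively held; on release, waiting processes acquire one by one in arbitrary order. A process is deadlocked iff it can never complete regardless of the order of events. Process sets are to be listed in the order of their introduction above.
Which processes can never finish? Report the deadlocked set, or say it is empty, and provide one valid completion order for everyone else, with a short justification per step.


Deadlocked: J1, J8 and J7.
Key observation: J1 -> J8 -> J1 is a circular wait — nothing in it can go first; J7 is caught in further circular waits.
A valid finishing order for the others: J3, J5, J2, J9, J6.
Verifying each step:
  J3: no waits; runs immediately, freeing L6 and L10
  J5: everything it awaited (L6) is free; runs, freeing L8
  J2: no waits; runs immediately, freeing L3
  J9: no waits; runs immediately, freeing L14
  J6: no waits; runs immediately, freeing L9 and L12


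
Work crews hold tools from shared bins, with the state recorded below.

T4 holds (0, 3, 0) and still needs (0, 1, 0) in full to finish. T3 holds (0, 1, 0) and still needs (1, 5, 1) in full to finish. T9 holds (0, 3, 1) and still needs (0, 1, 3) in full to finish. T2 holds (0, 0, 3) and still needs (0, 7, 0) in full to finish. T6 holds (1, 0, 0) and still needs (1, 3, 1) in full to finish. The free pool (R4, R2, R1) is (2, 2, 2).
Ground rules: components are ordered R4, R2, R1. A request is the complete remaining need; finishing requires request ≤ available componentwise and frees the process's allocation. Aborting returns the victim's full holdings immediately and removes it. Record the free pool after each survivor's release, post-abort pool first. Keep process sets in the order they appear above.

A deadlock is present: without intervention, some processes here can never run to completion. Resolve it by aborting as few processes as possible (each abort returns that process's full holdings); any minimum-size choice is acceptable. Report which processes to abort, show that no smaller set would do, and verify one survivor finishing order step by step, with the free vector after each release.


Minimum abort set: T9.
Key observation: before aborting T9, T2 was permanently blocked — no order could ever run it; afterwards it completes at step 4.
Why nothing smaller works: aborting no one leaves the state deadlocked as given.
One survivor order: T6, T4, T3, T2. Verifying each step (post-abort pool first):
  pool = (2, 5, 3)
  T6: need (1, 3, 1) fits (2, 5, 3); releases (1, 0, 0), pool now (3, 5, 3)
  T4: need (0, 1, 0) fits (3, 5, 3); releases (0, 3, 0), pool now (3, 8, 3)
  T3: need (1, 5, 1) fits (3, 8, 3); releases (0, 1, 0), pool now (3, 9, 3)
  T2: need (0, 7, 0) fits (3, 9, 3); releases (0, 0, 3), pool now (3, 9, 6)


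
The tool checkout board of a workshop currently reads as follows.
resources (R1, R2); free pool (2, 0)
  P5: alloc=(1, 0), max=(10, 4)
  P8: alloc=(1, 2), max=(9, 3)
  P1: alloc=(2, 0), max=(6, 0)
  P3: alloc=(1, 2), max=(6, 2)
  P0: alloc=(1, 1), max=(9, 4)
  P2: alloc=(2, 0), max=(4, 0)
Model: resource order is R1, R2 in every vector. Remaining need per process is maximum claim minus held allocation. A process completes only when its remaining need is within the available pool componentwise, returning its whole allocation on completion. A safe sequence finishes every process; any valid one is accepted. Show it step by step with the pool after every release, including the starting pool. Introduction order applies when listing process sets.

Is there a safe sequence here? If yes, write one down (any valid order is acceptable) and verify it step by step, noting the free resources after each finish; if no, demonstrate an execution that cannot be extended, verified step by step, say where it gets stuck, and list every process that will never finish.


UNSAFE.
Key observation: the wall is R1: completing P2, P1, P3 brings the pool only to (7, 2), and all the rest need more.
The run P2, P1, P3 cannot be extended any further. Verifying each step:
  pool = (2, 0)
  P2: need (2, 0) fits (2, 0); releases (2, 0), pool now (4, 0)
  P1: need (4, 0) fits (4, 0); releases (2, 0), pool now (6, 0)
  P3: need (5, 0) fits (6, 0); releases (1, 2), pool now (7, 2)
  P5 cannot run: need (9, 4) vs free (7, 2) (insufficient R1 and R2)
  P8 cannot run: need (8, 1) vs free (7, 2) (insufficient R1)
  P0 cannot run: need (8, 3) vs free (7, 2) (insufficient R1 and R2)
Processes that can never finish: P5, P8 and P0.


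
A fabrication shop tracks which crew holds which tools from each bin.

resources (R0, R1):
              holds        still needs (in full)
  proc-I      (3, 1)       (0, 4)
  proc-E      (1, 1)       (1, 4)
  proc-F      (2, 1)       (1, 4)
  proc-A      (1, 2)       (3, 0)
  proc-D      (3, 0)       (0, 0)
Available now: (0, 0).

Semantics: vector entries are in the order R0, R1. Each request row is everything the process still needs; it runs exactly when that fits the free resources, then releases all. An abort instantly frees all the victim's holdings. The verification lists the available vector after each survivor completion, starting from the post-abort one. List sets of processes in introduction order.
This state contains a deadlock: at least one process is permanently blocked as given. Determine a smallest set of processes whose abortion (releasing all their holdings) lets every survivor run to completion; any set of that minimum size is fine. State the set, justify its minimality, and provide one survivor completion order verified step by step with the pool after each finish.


Abort proc-I and proc-F.
Key observation: no ordering could ever have run proc-E before the abort of proc-I and proc-F; with (5, 2) back in the pool it fits at step 2.
Minimality, checking each single-abort alternative: proc-I alone leaves proc-E blocked (short on R1); proc-E alone leaves proc-I blocked (short on R1); proc-F alone leaves proc-I blocked (short on R1); proc-A alone leaves proc-I blocked (short on R1); proc-D alone leaves proc-I blocked (short on R1).
Survivors finish in the order: proc-A, proc-E, proc-D. Walking it through (pool after the aborts first):
  pool = (5, 2)
  proc-A: need (3, 0) fits (5, 2); releases (1, 2), pool now (6, 4)
  proc-E: need (1, 4) fits (6, 4); releases (1, 1), pool now (7, 5)
  proc-D: need (0, 0) fits (7, 5); releases (3, 0), pool now (10, 5)


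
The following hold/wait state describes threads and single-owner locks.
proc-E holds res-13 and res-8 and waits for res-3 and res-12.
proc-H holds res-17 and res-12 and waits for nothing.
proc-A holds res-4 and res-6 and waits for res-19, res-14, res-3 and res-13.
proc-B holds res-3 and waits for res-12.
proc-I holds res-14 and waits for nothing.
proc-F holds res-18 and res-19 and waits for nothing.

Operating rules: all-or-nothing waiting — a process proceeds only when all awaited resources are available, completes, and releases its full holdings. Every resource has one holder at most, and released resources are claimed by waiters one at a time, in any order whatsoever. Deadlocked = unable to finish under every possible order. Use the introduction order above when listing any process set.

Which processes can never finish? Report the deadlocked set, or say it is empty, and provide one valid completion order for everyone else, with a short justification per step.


No process is deadlocked.
Key observation: the wait graph is acyclic; completion cascades from the unblocked processes through everyone else.
A valid finishing order for the others: proc-F, proc-H, proc-B, proc-I, proc-E, proc-A.
Check, step by step:
  run proc-F (it waits on nothing); releases res-18 and res-19
  run proc-H (it waits on nothing); releases res-17 and res-12
  proc-B: everything it awaited (res-12) is free; runs, freeing res-3
  run proc-I (it waits on nothing); releases res-14
  proc-E: everything it awaited (res-3 and res-12) is free; runs, freeing res-13 and res-8
  proc-A: everything it awaited (res-19, res-14, res-3 and res-13) is free; runs, freeing res-4 and res-6


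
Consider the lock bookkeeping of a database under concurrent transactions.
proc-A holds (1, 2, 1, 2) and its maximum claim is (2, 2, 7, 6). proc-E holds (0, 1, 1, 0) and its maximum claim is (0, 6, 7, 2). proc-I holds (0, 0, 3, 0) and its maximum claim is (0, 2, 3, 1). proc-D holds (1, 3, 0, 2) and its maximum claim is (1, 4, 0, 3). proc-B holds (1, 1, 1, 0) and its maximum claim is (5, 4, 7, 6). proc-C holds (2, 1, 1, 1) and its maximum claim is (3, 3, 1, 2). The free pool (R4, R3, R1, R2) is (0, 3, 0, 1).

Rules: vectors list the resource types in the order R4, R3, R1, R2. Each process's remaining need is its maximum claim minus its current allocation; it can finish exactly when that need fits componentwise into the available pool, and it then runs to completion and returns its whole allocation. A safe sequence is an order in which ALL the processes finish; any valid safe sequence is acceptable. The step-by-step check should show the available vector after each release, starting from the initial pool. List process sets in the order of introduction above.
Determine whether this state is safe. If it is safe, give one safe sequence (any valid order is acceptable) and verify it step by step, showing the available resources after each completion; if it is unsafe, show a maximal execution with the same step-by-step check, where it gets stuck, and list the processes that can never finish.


UNSAFE.
Key observation: proc-D, proc-C, proc-I can finish, but then (3, 7, 4, 4) is all there is, and the blocked group's R1 demands exceed it.
A maximal execution: proc-D, proc-C, proc-I — then nothing else fits. Verifying each step:
  pool = (0, 3, 0, 1)
  run proc-D (needs (0, 1, 0, 1), free (0, 3, 0, 1)); after release of (1, 3, 0, 2) the pool is (1, 6, 0, 3)
  run proc-C (needs (1, 2, 0, 1), free (1, 6, 0, 3)); after release of (2, 1, 1, 1) the pool is (3, 7, 1, 4)
  run proc-I (needs (0, 2, 0, 1), free (3, 7, 1, 4)); after release of (0, 0, 3, 0) the pool is (3, 7, 4, 4)
  blocked: proc-A wants (1, 0, 6, 4), pool (3, 7, 4, 4) — not enough R1
  blocked: proc-E wants (0, 5, 6, 2), pool (3, 7, 4, 4) — not enough R1
  blocked: proc-B wants (4, 3, 6, 6), pool (3, 7, 4, 4) — not enough R4, R1 and R2
Never able to finish: proc-A, proc-E and proc-B.


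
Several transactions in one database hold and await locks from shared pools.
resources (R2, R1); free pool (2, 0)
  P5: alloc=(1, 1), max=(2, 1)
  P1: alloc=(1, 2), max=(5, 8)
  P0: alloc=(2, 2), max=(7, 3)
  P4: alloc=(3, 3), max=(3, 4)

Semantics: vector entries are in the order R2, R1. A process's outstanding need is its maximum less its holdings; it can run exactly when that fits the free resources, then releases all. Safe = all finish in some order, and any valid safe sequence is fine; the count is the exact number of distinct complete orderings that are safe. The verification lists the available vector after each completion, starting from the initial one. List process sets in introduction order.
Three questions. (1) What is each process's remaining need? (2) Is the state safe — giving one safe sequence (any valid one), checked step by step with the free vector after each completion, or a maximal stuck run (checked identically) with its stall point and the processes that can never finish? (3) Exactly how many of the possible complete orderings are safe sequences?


(1) Need matrix, components ordered R2, R1:
  P5: (1, 0)
  P1: (4, 6)
  P0: (5, 1)
  P4: (0, 1)
(2) SAFE. One safe sequence: P5, P4, P0, P1.
Key observation: P4 marks the first exact bind of the order: its need (0, 1) fits the free (3, 1) with zero slack on a requested resource.
Step-by-step check:
  pool = (2, 0)
  P5: need (1, 0) fits (2, 0); releases (1, 1), pool now (3, 1)
  P4: need (0, 1) fits (3, 1); releases (3, 3), pool now (6, 4)
  P0: need (5, 1) fits (6, 4); releases (2, 2), pool now (8, 6)
  P1: need (4, 6) fits (8, 6); releases (1, 2), pool now (9, 8)
(3) Exactly 1 of the possible complete orderings is a safe sequence.


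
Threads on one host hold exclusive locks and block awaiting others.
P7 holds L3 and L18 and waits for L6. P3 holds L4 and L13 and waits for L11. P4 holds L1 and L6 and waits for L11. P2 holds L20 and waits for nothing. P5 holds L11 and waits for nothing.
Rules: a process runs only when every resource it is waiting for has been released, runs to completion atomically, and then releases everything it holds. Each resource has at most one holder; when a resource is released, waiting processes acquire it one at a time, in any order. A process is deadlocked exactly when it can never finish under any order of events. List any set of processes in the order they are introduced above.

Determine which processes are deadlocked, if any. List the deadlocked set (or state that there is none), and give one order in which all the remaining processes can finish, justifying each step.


The deadlocked set is empty.
Key observation: every chain of waits terminates; starting from the processes that wait on nothing, all the rest unlock in turn.
One completion order for the rest: P5, P3, P2, P4, P7.
Walking it through:
  P5: no waits; runs immediately, freeing L11
  P3: everything it awaited (L11) is free; runs, freeing L4 and L13
  P2: no waits; runs immediately, freeing L20
  P4: everything it awaited (L11) is free; runs, freeing L1 and L6
  P7: everything it awaited (L6) is free; runs, freeing L3 and L18


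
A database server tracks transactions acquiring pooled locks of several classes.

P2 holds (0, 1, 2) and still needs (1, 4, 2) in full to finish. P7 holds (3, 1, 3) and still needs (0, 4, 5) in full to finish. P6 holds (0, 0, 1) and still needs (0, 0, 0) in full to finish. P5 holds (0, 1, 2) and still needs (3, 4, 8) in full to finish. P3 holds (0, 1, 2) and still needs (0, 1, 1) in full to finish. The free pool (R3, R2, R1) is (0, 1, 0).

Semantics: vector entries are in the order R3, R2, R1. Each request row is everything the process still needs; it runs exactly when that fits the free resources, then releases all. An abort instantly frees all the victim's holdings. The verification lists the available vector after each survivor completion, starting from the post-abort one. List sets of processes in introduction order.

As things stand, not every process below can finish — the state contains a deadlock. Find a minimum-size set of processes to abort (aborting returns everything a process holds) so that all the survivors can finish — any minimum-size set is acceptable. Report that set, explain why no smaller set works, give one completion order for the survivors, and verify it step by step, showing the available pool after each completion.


Abort P2 and P5.
Key observation: P7 could never have finished before the abort; with (0, 2, 4) returned by P2 and P5, it fits at step 2.
No one abort is enough; case by case: P2 alone leaves P7 blocked (short on R2); P7 alone leaves P2 blocked (short on R2); P6 alone leaves P2 blocked (short on R3 and R2); P5 alone leaves P2 blocked (short on R3 and R2); P3 alone leaves P2 blocked (short on R3 and R2).
Survivors finish in the order: P3, P7, P6. Check, step by step (pool after the aborts first):
  pool = (0, 3, 4)
  run P3 (needs (0, 1, 1), free (0, 3, 4)); after release of (0, 1, 2) the pool is (0, 4, 6)
  run P7 (needs (0, 4, 5), free (0, 4, 6)); after release of (3, 1, 3) the pool is (3, 5, 9)
  run P6 (needs (0, 0, 0), free (3, 5, 9)); after release of (0, 0, 1) the pool is (3, 5, 10)


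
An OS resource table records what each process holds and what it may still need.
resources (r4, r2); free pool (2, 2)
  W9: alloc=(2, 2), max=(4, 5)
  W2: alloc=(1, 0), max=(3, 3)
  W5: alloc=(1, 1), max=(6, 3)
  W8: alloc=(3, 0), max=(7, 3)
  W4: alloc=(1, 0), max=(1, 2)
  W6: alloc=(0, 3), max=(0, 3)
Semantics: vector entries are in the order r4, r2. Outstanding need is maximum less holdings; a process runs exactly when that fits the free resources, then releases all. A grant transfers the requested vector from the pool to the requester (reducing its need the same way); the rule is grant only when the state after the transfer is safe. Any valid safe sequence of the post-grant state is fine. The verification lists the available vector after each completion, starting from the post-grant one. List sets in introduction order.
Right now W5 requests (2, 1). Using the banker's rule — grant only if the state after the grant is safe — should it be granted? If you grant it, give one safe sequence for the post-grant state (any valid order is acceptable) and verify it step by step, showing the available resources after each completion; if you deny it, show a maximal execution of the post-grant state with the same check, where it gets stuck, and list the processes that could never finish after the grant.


DENY: after the grant no complete ordering would exist.
Key observation: W6, W4 can finish, but then (1, 4) is all there is, and the blocked group's r4 demands exceed it.
On the post-grant state, W6, W4 is a maximal run — nothing extends it. Walking it through:
  pool = (0, 1)
  W6 needs (0, 0) <= (0, 1) -> finishes; pool += (0, 3) = (0, 4)
  W4 needs (0, 2) <= (0, 4) -> finishes; pool += (1, 0) = (1, 4)
  W9 cannot run: need (2, 3) vs free (1, 4) (insufficient r4)
  W2 cannot run: need (2, 3) vs free (1, 4) (insufficient r4)
  W5 cannot run: need (3, 1) vs free (1, 4) (insufficient r4)
  W8 cannot run: need (4, 3) vs free (1, 4) (insufficient r4)
Post-grant, the permanently blocked set is W9, W2, W5 and W8.


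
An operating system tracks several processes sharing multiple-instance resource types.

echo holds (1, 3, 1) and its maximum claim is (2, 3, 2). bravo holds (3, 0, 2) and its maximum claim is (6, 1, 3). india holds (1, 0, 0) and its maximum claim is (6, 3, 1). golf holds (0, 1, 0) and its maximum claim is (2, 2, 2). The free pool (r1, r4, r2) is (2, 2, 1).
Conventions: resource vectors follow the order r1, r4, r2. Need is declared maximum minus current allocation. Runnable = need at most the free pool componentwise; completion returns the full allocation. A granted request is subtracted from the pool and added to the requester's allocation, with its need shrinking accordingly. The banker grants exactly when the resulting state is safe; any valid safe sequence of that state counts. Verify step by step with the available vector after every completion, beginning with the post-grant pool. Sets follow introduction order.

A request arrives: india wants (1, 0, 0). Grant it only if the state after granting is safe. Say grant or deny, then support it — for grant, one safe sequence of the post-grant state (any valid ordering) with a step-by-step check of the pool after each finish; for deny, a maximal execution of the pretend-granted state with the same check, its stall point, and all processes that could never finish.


DENY: after the grant no complete ordering would exist.
Key observation: no order helps: past echo, golf, the free pool tops out at (2, 6, 2), below what each blocked process needs in r1.
Pretend the grant happened; the run echo, golf goes as far as possible. Walking it through:
  pool = (1, 2, 1)
  echo: need (1, 0, 1) fits (1, 2, 1); releases (1, 3, 1), pool now (2, 5, 2)
  golf: need (2, 1, 2) fits (2, 5, 2); releases (0, 1, 0), pool now (2, 6, 2)
  bravo cannot run: need (3, 1, 1) vs free (2, 6, 2) (insufficient r1)
  india cannot run: need (4, 3, 1) vs free (2, 6, 2) (insufficient r1)
Processes that could never finish after the grant: bravo and india.


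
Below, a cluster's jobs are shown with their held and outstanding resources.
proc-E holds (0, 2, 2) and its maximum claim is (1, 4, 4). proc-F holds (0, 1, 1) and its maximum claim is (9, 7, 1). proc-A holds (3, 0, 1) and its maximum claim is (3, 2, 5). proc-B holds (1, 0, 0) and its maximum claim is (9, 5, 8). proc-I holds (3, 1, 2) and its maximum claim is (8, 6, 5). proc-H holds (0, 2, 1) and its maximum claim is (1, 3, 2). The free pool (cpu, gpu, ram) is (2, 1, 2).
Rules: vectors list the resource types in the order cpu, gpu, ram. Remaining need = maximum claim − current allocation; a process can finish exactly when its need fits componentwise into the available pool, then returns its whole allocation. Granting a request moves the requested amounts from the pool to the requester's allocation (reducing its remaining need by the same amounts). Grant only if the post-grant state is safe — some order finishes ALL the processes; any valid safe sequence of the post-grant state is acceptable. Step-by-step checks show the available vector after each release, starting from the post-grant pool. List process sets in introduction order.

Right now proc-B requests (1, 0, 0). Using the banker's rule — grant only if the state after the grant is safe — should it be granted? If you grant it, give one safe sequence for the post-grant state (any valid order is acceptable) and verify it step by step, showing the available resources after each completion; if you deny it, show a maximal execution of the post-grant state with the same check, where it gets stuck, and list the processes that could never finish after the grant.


DENY — the pretend-granted state is unsafe.
Key observation: the pool after proc-H, proc-E, proc-A is (4, 5, 6); every surviving request exceeds it in cpu, so progress ends there.
After a pretend grant, a maximal execution: proc-H, proc-E, proc-A — then nothing else fits. Check, step by step:
  pool = (1, 1, 2)
  proc-H: need (1, 1, 1) fits (1, 1, 2); releases (0, 2, 1), pool now (1, 3, 3)
  proc-E: need (1, 2, 2) fits (1, 3, 3); releases (0, 2, 2), pool now (1, 5, 5)
  proc-A: need (0, 2, 4) fits (1, 5, 5); releases (3, 0, 1), pool now (4, 5, 6)
  proc-F still needs (9, 6, 0) but only (4, 5, 6) is free — short on cpu and gpu
  proc-B still needs (7, 5, 8) but only (4, 5, 6) is free — short on cpu and ram
  proc-I still needs (5, 5, 3) but only (4, 5, 6) is free — short on cpu
Had the request been granted, proc-F, proc-B and proc-I could never finish.


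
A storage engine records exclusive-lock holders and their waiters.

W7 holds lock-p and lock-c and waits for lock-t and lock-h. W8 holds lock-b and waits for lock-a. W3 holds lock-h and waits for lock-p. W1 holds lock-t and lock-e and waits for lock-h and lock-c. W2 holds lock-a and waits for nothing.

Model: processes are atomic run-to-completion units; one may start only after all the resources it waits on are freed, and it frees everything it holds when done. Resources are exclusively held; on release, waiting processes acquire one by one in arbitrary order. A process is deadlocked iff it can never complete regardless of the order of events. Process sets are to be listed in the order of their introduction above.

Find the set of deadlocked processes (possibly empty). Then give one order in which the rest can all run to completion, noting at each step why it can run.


The deadlocked set is W7, W3 and W1.
Key observation: the loop W7 -> W3 -> W7 blocks itself forever; W1 is caught in further circular waits.
A valid finishing order for the others: W2, W8.
Step-by-step check:
  run W2 (it waits on nothing); releases lock-a
  W8: everything it awaited (lock-a) is free; runs, freeing lock-b


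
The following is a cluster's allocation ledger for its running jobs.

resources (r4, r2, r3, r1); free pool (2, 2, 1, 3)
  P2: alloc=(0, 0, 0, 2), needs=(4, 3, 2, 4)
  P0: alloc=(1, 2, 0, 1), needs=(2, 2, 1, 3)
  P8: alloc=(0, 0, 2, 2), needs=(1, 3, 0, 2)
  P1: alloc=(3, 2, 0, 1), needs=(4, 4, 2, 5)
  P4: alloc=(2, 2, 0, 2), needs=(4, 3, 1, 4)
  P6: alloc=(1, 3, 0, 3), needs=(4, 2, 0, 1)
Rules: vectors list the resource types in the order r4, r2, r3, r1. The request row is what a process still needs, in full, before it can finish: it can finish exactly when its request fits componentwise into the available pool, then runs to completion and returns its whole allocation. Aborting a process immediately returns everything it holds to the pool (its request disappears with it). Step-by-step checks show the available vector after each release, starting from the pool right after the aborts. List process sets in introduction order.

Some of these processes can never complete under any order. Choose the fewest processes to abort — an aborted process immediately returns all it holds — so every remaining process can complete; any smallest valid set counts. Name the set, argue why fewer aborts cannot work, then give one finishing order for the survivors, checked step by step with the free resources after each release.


Minimum abort set: P4.
Key observation: no ordering could ever have run P1 before the abort of P4; with (2, 2, 0, 2) back in the pool it fits at step 3.
Minimality: the empty abort set fails — the state is deadlocked as it stands.
The survivors complete as P0, P8, P1, P6, P2. Walking it through (starting from the post-abort pool):
  pool = (4, 4, 1, 5)
  run P0 (needs (2, 2, 1, 3), free (4, 4, 1, 5)); after release of (1, 2, 0, 1) the pool is (5, 6, 1, 6)
  run P8 (needs (1, 3, 0, 2), free (5, 6, 1, 6)); after release of (0, 0, 2, 2) the pool is (5, 6, 3, 8)
  run P1 (needs (4, 4, 2, 5), free (5, 6, 3, 8)); after release of (3, 2, 0, 1) the pool is (8, 8, 3, 9)
  run P6 (needs (4, 2, 0, 1), free (8, 8, 3, 9)); after release of (1, 3, 0, 3) the pool is (9, 11, 3, 12)
  run P2 (needs (4, 3, 2, 4), free (9, 11, 3, 12)); after release of (0, 0, 0, 2) the pool is (9, 11, 3, 14)


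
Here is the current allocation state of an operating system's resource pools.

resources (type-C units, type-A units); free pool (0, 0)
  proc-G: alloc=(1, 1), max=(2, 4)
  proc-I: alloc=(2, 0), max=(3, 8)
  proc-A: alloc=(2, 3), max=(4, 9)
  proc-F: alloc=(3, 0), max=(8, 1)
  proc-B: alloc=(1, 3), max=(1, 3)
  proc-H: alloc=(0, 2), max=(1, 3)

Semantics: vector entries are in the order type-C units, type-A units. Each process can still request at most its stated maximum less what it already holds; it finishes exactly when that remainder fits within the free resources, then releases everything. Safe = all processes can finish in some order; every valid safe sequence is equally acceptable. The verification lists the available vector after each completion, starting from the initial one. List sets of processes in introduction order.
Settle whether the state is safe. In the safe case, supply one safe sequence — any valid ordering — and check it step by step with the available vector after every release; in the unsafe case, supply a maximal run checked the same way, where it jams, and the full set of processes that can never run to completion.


The state is SAFE; one workable sequence: proc-B, proc-G, proc-H, proc-A, proc-I, proc-F.
Key observation: reading the order forward, proc-G is the first process whose need (1, 3) meets the free pool (1, 3) exactly on a resource it requests.
Check, step by step:
  pool = (0, 0)
  proc-B: need (0, 0) fits (0, 0); releases (1, 3), pool now (1, 3)
  proc-G: need (1, 3) fits (1, 3); releases (1, 1), pool now (2, 4)
  proc-H: need (1, 1) fits (2, 4); releases (0, 2), pool now (2, 6)
  proc-A: need (2, 6) fits (2, 6); releases (2, 3), pool now (4, 9)
  proc-I: need (1, 8) fits (4, 9); releases (2, 0), pool now (6, 9)
  proc-F: need (5, 1) fits (6, 9); releases (3, 0), pool now (9, 9)


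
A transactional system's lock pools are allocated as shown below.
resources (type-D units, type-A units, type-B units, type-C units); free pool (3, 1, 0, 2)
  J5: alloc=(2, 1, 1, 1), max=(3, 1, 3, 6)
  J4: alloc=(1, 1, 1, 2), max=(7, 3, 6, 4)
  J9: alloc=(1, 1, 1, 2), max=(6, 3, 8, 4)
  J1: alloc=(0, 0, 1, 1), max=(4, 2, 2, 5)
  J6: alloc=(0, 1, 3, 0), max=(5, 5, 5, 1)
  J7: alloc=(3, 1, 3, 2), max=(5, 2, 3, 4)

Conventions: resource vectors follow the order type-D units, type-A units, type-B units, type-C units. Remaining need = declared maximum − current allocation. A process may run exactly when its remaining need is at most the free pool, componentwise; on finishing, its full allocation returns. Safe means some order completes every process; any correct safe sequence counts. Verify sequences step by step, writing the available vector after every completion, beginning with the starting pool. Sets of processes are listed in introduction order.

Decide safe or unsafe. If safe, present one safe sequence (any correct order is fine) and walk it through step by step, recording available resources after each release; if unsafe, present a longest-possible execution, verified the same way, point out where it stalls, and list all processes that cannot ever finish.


SAFE — a valid safe sequence is J7, J1, J5, J4, J6, J9.
Key observation: at J7 the run first touches a limit — (2, 1, 0, 2) against (3, 1, 0, 2), exact on a resource it actually requests.
Step-by-step check:
  pool = (3, 1, 0, 2)
  J7 needs (2, 1, 0, 2) <= (3, 1, 0, 2) -> finishes; pool += (3, 1, 3, 2) = (6, 2, 3, 4)
  J1 needs (4, 2, 1, 4) <= (6, 2, 3, 4) -> finishes; pool += (0, 0, 1, 1) = (6, 2, 4, 5)
  J5 needs (1, 0, 2, 5) <= (6, 2, 4, 5) -> finishes; pool += (2, 1, 1, 1) = (8, 3, 5, 6)
  J4 needs (6, 2, 5, 2) <= (8, 3, 5, 6) -> finishes; pool += (1, 1, 1, 2) = (9, 4, 6, 8)
  J6 needs (5, 4, 2, 1) <= (9, 4, 6, 8) -> finishes; pool += (0, 1, 3, 0) = (9, 5, 9, 8)
  J9 needs (5, 2, 7, 2) <= (9, 5, 9, 8) -> finishes; pool += (1, 1, 1, 2) = (10, 6, 10, 10)


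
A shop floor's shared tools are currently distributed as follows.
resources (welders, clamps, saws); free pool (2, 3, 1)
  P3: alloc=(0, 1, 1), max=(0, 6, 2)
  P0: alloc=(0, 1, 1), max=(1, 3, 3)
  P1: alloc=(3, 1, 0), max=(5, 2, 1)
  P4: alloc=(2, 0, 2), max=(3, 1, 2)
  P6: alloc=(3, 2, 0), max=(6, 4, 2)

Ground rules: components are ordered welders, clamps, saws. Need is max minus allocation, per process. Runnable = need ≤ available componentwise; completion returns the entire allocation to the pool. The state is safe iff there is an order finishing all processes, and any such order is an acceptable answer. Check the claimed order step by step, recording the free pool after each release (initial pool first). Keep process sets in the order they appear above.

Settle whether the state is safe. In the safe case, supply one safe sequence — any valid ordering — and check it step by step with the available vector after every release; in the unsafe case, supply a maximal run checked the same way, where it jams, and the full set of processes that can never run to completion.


SAFE, for example via the order P1, P4, P6, P3, P0.
Key observation: at P1 the run first touches a limit — (2, 1, 1) against (2, 3, 1), exact on a resource it actually requests.
Check, step by step:
  pool = (2, 3, 1)
  P1 needs (2, 1, 1) <= (2, 3, 1) -> finishes; pool += (3, 1, 0) = (5, 4, 1)
  P4 needs (1, 1, 0) <= (5, 4, 1) -> finishes; pool += (2, 0, 2) = (7, 4, 3)
  P6 needs (3, 2, 2) <= (7, 4, 3) -> finishes; pool += (3, 2, 0) = (10, 6, 3)
  P3 needs (0, 5, 1) <= (10, 6, 3) -> finishes; pool += (0, 1, 1) = (10, 7, 4)
  P0 needs (1, 2, 2) <= (10, 7, 4) -> finishes; pool += (0, 1, 1) = (10, 8, 5)


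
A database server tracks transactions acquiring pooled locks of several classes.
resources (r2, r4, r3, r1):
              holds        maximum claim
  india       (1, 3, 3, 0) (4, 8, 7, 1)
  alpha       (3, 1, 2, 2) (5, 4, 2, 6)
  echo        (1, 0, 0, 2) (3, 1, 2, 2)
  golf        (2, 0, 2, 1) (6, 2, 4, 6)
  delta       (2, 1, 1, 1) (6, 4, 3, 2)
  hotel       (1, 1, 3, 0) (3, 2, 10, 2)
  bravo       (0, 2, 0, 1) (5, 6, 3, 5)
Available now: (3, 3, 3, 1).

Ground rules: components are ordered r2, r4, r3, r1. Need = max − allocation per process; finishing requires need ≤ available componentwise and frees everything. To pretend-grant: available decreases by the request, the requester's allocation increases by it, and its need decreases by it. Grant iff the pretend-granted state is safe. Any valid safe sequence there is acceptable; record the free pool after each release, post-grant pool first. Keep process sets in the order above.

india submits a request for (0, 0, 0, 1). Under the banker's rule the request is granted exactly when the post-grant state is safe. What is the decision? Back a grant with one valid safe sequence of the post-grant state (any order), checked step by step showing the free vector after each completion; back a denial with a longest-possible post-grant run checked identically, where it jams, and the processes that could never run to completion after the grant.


DENY — the pretend-granted state is unsafe.
Key observation: after echo, delta the pool peaks at (6, 4, 4, 3), and each blocked process is short somewhere: india on r4; alpha on r1; golf on r1; hotel on r3; bravo on r1.
After a pretend grant, a maximal execution: echo, delta — then nothing else fits. Walking it through:
  pool = (3, 3, 3, 0)
  run echo (needs (2, 1, 2, 0), free (3, 3, 3, 0)); after release of (1, 0, 0, 2) the pool is (4, 3, 3, 2)
  run delta (needs (4, 3, 2, 1), free (4, 3, 3, 2)); after release of (2, 1, 1, 1) the pool is (6, 4, 4, 3)
  india cannot run: need (3, 5, 4, 0) vs free (6, 4, 4, 3) (insufficient r4)
  alpha cannot run: need (2, 3, 0, 4) vs free (6, 4, 4, 3) (insufficient r1)
  golf cannot run: need (4, 2, 2, 5) vs free (6, 4, 4, 3) (insufficient r1)
  hotel cannot run: need (2, 1, 7, 2) vs free (6, 4, 4, 3) (insufficient r3)
  bravo cannot run: need (5, 4, 3, 4) vs free (6, 4, 4, 3) (insufficient r1)
Had the request been granted, india, alpha, golf, hotel and bravo could never finish.


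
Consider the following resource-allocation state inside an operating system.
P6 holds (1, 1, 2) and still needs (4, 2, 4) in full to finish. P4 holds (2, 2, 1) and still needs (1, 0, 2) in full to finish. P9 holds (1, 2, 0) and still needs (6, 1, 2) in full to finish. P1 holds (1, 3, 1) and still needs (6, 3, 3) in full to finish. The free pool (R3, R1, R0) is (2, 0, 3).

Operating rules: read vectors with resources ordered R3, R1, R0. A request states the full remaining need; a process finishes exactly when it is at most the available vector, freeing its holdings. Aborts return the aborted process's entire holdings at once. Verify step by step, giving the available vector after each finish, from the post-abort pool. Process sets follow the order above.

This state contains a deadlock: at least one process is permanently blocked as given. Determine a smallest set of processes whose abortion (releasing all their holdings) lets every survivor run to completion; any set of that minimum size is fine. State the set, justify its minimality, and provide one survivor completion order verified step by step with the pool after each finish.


Minimum abort set: P1.
Key observation: the returned (1, 3, 1) from P1 is what brings P9 — unrunnable before, under any order — into play at step 3.
No smaller set exists: with zero aborts the deadlock remains.
The survivors complete as P4, P6, P9. Walking it through (starting from the post-abort pool):
  pool = (3, 3, 4)
  run P4 (needs (1, 0, 2), free (3, 3, 4)); after release of (2, 2, 1) the pool is (5, 5, 5)
  run P6 (needs (4, 2, 4), free (5, 5, 5)); after release of (1, 1, 2) the pool is (6, 6, 7)
  run P9 (needs (6, 1, 2), free (6, 6, 7)); after release of (1, 2, 0) the pool is (7, 8, 7)


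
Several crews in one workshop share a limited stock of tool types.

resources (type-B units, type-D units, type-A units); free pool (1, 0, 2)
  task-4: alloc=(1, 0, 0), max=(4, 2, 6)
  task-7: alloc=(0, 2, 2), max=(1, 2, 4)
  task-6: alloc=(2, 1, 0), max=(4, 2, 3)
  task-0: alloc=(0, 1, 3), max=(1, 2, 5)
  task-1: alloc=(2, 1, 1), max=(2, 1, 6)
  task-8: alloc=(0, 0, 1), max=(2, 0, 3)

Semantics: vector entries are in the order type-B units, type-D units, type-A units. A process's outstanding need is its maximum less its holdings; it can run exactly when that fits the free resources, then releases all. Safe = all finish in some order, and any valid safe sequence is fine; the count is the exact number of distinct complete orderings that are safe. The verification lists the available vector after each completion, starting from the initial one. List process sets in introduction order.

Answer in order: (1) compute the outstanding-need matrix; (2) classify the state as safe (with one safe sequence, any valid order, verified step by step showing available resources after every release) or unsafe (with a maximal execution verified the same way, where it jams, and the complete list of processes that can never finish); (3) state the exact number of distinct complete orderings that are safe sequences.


(1) Need matrix, components ordered type-B units, type-D units, type-A units:
  task-4: (3, 2, 6)
  task-7: (1, 0, 2)
  task-6: (2, 1, 3)
  task-0: (1, 1, 2)
  task-1: (0, 0, 5)
  task-8: (2, 0, 2)
(2) SAFE — a valid safe sequence is task-7, task-0, task-1, task-8, task-6, task-4.
Key observation: the first exact fit in this order is task-7 — it needs (1, 0, 2) with (1, 0, 2) free, meeting a requested resource to the last unit.
Verifying each step:
  pool = (1, 0, 2)
  task-7: need (1, 0, 2) fits (1, 0, 2); releases (0, 2, 2), pool now (1, 2, 4)
  task-0: need (1, 1, 2) fits (1, 2, 4); releases (0, 1, 3), pool now (1, 3, 7)
  task-1: need (0, 0, 5) fits (1, 3, 7); releases (2, 1, 1), pool now (3, 4, 8)
  task-8: need (2, 0, 2) fits (3, 4, 8); releases (0, 0, 1), pool now (3, 4, 9)
  task-6: need (2, 1, 3) fits (3, 4, 9); releases (2, 1, 0), pool now (5, 5, 9)
  task-4: need (3, 2, 6) fits (5, 5, 9); releases (1, 0, 0), pool now (6, 5, 9)
(3) The exact count: 6 of the possible complete orderings are safe sequences.


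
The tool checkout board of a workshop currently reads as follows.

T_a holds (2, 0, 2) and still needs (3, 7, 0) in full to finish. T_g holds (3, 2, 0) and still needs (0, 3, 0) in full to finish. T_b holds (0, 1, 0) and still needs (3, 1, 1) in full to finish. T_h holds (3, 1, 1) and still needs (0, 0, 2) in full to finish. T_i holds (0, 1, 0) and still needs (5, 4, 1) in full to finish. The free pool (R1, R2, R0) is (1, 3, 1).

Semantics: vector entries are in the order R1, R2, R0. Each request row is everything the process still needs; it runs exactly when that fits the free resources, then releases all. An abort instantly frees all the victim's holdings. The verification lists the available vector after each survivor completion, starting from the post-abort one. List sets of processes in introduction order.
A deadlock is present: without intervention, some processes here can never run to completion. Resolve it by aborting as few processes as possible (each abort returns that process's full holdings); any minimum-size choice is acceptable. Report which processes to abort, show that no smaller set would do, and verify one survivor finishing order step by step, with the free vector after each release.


Minimum abort set: T_h.
Key observation: before aborting T_h, T_a was permanently blocked — no order could ever run it; afterwards it completes at step 3.
No smaller set exists: with zero aborts the deadlock remains.
The survivors complete as T_b, T_g, T_a, T_i. Verifying each step (starting from the post-abort pool):
  pool = (4, 4, 2)
  T_b needs (3, 1, 1) <= (4, 4, 2) -> finishes; pool += (0, 1, 0) = (4, 5, 2)
  T_g needs (0, 3, 0) <= (4, 5, 2) -> finishes; pool += (3, 2, 0) = (7, 7, 2)
  T_a needs (3, 7, 0) <= (7, 7, 2) -> finishes; pool += (2, 0, 2) = (9, 7, 4)
  T_i needs (5, 4, 1) <= (9, 7, 4) -> finishes; pool += (0, 1, 0) = (9, 8, 4)


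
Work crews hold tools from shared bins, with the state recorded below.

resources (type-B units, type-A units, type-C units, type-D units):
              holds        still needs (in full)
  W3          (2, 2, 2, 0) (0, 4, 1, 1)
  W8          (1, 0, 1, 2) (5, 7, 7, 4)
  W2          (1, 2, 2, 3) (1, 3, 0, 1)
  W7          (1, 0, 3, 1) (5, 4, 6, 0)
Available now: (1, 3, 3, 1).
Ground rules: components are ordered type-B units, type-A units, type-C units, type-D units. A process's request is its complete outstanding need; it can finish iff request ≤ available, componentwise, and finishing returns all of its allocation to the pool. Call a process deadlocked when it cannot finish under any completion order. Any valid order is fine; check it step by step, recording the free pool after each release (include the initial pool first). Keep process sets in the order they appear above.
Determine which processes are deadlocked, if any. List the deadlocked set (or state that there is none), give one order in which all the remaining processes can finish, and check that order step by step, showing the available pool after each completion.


Deadlocked set: W8 and W7.
Key observation: the wall is type-B units: completing W2, W3 brings the pool only to (4, 7, 7, 4), and all the rest need more.
The rest can finish in the order W2, W3. Walking it through:
  pool = (1, 3, 3, 1)
  W2: need (1, 3, 0, 1) fits (1, 3, 3, 1); releases (1, 2, 2, 3), pool now (2, 5, 5, 4)
  W3: need (0, 4, 1, 1) fits (2, 5, 5, 4); releases (2, 2, 2, 0), pool now (4, 7, 7, 4)
The stuck group stays short no matter what:
  W8 cannot run: need (5, 7, 7, 4) vs free (4, 7, 7, 4) (insufficient type-B units)
  W7 cannot run: need (5, 4, 6, 0) vs free (4, 7, 7, 4) (insufficient type-B units)
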